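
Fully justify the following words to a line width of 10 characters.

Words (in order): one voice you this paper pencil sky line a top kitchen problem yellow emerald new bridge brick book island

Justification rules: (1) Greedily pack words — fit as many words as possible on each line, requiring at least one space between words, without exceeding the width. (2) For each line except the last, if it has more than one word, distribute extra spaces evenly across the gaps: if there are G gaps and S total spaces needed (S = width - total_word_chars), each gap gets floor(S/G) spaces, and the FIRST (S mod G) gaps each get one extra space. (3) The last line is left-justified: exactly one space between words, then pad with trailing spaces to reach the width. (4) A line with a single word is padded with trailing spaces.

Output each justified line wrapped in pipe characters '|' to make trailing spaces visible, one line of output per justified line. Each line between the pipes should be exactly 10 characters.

Answer: |one  voice|
|you   this|
|paper     |
|pencil sky|
|line a top|
|kitchen   |
|problem   |
|yellow    |
|emerald   |
|new bridge|
|brick book|
|island    |

Derivation:
Line 1: ['one', 'voice'] (min_width=9, slack=1)
Line 2: ['you', 'this'] (min_width=8, slack=2)
Line 3: ['paper'] (min_width=5, slack=5)
Line 4: ['pencil', 'sky'] (min_width=10, slack=0)
Line 5: ['line', 'a', 'top'] (min_width=10, slack=0)
Line 6: ['kitchen'] (min_width=7, slack=3)
Line 7: ['problem'] (min_width=7, slack=3)
Line 8: ['yellow'] (min_width=6, slack=4)
Line 9: ['emerald'] (min_width=7, slack=3)
Line 10: ['new', 'bridge'] (min_width=10, slack=0)
Line 11: ['brick', 'book'] (min_width=10, slack=0)
Line 12: ['island'] (min_width=6, slack=4)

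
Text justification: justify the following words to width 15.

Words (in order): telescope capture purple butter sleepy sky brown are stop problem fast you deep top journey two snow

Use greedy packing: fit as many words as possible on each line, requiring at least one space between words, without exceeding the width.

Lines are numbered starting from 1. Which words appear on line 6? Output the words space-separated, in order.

Answer: fast you deep

Derivation:
Line 1: ['telescope'] (min_width=9, slack=6)
Line 2: ['capture', 'purple'] (min_width=14, slack=1)
Line 3: ['butter', 'sleepy'] (min_width=13, slack=2)
Line 4: ['sky', 'brown', 'are'] (min_width=13, slack=2)
Line 5: ['stop', 'problem'] (min_width=12, slack=3)
Line 6: ['fast', 'you', 'deep'] (min_width=13, slack=2)
Line 7: ['top', 'journey', 'two'] (min_width=15, slack=0)
Line 8: ['snow'] (min_width=4, slack=11)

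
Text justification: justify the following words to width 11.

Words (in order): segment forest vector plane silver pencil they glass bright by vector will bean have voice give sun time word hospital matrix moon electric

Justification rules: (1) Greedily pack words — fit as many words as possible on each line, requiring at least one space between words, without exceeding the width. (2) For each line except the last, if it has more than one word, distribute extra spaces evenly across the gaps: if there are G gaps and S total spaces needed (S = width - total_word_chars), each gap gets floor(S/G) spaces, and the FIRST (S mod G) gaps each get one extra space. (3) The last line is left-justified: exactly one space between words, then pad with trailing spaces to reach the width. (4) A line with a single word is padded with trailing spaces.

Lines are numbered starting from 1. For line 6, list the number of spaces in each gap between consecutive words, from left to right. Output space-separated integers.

Answer: 1

Derivation:
Line 1: ['segment'] (min_width=7, slack=4)
Line 2: ['forest'] (min_width=6, slack=5)
Line 3: ['vector'] (min_width=6, slack=5)
Line 4: ['plane'] (min_width=5, slack=6)
Line 5: ['silver'] (min_width=6, slack=5)
Line 6: ['pencil', 'they'] (min_width=11, slack=0)
Line 7: ['glass'] (min_width=5, slack=6)
Line 8: ['bright', 'by'] (min_width=9, slack=2)
Line 9: ['vector', 'will'] (min_width=11, slack=0)
Line 10: ['bean', 'have'] (min_width=9, slack=2)
Line 11: ['voice', 'give'] (min_width=10, slack=1)
Line 12: ['sun', 'time'] (min_width=8, slack=3)
Line 13: ['word'] (min_width=4, slack=7)
Line 14: ['hospital'] (min_width=8, slack=3)
Line 15: ['matrix', 'moon'] (min_width=11, slack=0)
Line 16: ['electric'] (min_width=8, slack=3)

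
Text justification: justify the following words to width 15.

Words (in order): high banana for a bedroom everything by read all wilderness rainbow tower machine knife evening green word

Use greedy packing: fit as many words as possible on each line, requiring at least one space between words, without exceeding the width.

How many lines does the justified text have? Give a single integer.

Answer: 9

Derivation:
Line 1: ['high', 'banana', 'for'] (min_width=15, slack=0)
Line 2: ['a', 'bedroom'] (min_width=9, slack=6)
Line 3: ['everything', 'by'] (min_width=13, slack=2)
Line 4: ['read', 'all'] (min_width=8, slack=7)
Line 5: ['wilderness'] (min_width=10, slack=5)
Line 6: ['rainbow', 'tower'] (min_width=13, slack=2)
Line 7: ['machine', 'knife'] (min_width=13, slack=2)
Line 8: ['evening', 'green'] (min_width=13, slack=2)
Line 9: ['word'] (min_width=4, slack=11)
Total lines: 9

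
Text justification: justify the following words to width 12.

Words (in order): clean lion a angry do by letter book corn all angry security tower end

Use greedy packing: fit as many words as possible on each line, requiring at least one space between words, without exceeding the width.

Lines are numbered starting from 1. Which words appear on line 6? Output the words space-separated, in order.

Line 1: ['clean', 'lion', 'a'] (min_width=12, slack=0)
Line 2: ['angry', 'do', 'by'] (min_width=11, slack=1)
Line 3: ['letter', 'book'] (min_width=11, slack=1)
Line 4: ['corn', 'all'] (min_width=8, slack=4)
Line 5: ['angry'] (min_width=5, slack=7)
Line 6: ['security'] (min_width=8, slack=4)
Line 7: ['tower', 'end'] (min_width=9, slack=3)

Answer: security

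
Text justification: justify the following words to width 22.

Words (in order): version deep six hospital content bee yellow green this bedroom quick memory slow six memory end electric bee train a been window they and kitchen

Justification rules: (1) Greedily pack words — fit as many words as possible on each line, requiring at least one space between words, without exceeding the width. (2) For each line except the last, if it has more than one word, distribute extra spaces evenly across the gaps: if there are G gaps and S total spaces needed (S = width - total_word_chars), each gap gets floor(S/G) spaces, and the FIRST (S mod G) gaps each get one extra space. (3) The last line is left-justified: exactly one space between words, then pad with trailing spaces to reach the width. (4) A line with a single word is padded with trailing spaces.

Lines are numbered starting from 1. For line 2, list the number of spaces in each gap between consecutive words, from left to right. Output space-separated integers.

Line 1: ['version', 'deep', 'six'] (min_width=16, slack=6)
Line 2: ['hospital', 'content', 'bee'] (min_width=20, slack=2)
Line 3: ['yellow', 'green', 'this'] (min_width=17, slack=5)
Line 4: ['bedroom', 'quick', 'memory'] (min_width=20, slack=2)
Line 5: ['slow', 'six', 'memory', 'end'] (min_width=19, slack=3)
Line 6: ['electric', 'bee', 'train', 'a'] (min_width=20, slack=2)
Line 7: ['been', 'window', 'they', 'and'] (min_width=20, slack=2)
Line 8: ['kitchen'] (min_width=7, slack=15)

Answer: 2 2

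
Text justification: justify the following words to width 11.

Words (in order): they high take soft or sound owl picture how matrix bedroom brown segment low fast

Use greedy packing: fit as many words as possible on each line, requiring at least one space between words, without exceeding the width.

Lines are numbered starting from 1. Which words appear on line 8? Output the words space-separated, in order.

Answer: segment low

Derivation:
Line 1: ['they', 'high'] (min_width=9, slack=2)
Line 2: ['take', 'soft'] (min_width=9, slack=2)
Line 3: ['or', 'sound'] (min_width=8, slack=3)
Line 4: ['owl', 'picture'] (min_width=11, slack=0)
Line 5: ['how', 'matrix'] (min_width=10, slack=1)
Line 6: ['bedroom'] (min_width=7, slack=4)
Line 7: ['brown'] (min_width=5, slack=6)
Line 8: ['segment', 'low'] (min_width=11, slack=0)
Line 9: ['fast'] (min_width=4, slack=7)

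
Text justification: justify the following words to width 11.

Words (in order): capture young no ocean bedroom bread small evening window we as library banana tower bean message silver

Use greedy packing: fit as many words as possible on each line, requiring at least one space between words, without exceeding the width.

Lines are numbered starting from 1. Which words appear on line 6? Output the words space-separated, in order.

Answer: evening

Derivation:
Line 1: ['capture'] (min_width=7, slack=4)
Line 2: ['young', 'no'] (min_width=8, slack=3)
Line 3: ['ocean'] (min_width=5, slack=6)
Line 4: ['bedroom'] (min_width=7, slack=4)
Line 5: ['bread', 'small'] (min_width=11, slack=0)
Line 6: ['evening'] (min_width=7, slack=4)
Line 7: ['window', 'we'] (min_width=9, slack=2)
Line 8: ['as', 'library'] (min_width=10, slack=1)
Line 9: ['banana'] (min_width=6, slack=5)
Line 10: ['tower', 'bean'] (min_width=10, slack=1)
Line 11: ['message'] (min_width=7, slack=4)
Line 12: ['silver'] (min_width=6, slack=5)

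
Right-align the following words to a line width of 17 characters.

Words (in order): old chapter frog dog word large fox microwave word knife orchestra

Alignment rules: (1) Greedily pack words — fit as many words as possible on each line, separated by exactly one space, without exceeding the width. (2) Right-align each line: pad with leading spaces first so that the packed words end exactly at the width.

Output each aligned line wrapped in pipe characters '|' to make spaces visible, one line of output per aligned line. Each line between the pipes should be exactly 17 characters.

Answer: | old chapter frog|
|   dog word large|
|    fox microwave|
|       word knife|
|        orchestra|

Derivation:
Line 1: ['old', 'chapter', 'frog'] (min_width=16, slack=1)
Line 2: ['dog', 'word', 'large'] (min_width=14, slack=3)
Line 3: ['fox', 'microwave'] (min_width=13, slack=4)
Line 4: ['word', 'knife'] (min_width=10, slack=7)
Line 5: ['orchestra'] (min_width=9, slack=8)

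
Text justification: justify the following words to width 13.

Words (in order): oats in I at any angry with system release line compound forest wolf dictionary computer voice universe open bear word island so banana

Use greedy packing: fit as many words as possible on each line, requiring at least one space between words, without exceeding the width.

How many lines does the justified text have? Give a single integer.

Line 1: ['oats', 'in', 'I', 'at'] (min_width=12, slack=1)
Line 2: ['any', 'angry'] (min_width=9, slack=4)
Line 3: ['with', 'system'] (min_width=11, slack=2)
Line 4: ['release', 'line'] (min_width=12, slack=1)
Line 5: ['compound'] (min_width=8, slack=5)
Line 6: ['forest', 'wolf'] (min_width=11, slack=2)
Line 7: ['dictionary'] (min_width=10, slack=3)
Line 8: ['computer'] (min_width=8, slack=5)
Line 9: ['voice'] (min_width=5, slack=8)
Line 10: ['universe', 'open'] (min_width=13, slack=0)
Line 11: ['bear', 'word'] (min_width=9, slack=4)
Line 12: ['island', 'so'] (min_width=9, slack=4)
Line 13: ['banana'] (min_width=6, slack=7)
Total lines: 13

Answer: 13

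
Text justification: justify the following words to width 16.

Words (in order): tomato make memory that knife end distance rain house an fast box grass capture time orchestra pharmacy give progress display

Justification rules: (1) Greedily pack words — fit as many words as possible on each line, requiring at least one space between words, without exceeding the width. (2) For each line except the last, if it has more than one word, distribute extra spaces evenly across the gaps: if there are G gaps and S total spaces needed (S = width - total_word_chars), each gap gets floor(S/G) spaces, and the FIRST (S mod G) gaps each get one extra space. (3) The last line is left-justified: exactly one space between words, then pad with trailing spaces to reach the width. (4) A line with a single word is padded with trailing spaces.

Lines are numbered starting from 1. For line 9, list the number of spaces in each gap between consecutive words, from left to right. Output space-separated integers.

Answer: 4

Derivation:
Line 1: ['tomato', 'make'] (min_width=11, slack=5)
Line 2: ['memory', 'that'] (min_width=11, slack=5)
Line 3: ['knife', 'end'] (min_width=9, slack=7)
Line 4: ['distance', 'rain'] (min_width=13, slack=3)
Line 5: ['house', 'an', 'fast'] (min_width=13, slack=3)
Line 6: ['box', 'grass'] (min_width=9, slack=7)
Line 7: ['capture', 'time'] (min_width=12, slack=4)
Line 8: ['orchestra'] (min_width=9, slack=7)
Line 9: ['pharmacy', 'give'] (min_width=13, slack=3)
Line 10: ['progress', 'display'] (min_width=16, slack=0)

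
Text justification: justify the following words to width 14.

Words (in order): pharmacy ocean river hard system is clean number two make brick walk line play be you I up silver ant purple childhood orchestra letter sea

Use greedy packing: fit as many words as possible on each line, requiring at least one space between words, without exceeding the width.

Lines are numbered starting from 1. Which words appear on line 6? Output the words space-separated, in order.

Answer: walk line play

Derivation:
Line 1: ['pharmacy', 'ocean'] (min_width=14, slack=0)
Line 2: ['river', 'hard'] (min_width=10, slack=4)
Line 3: ['system', 'is'] (min_width=9, slack=5)
Line 4: ['clean', 'number'] (min_width=12, slack=2)
Line 5: ['two', 'make', 'brick'] (min_width=14, slack=0)
Line 6: ['walk', 'line', 'play'] (min_width=14, slack=0)
Line 7: ['be', 'you', 'I', 'up'] (min_width=11, slack=3)
Line 8: ['silver', 'ant'] (min_width=10, slack=4)
Line 9: ['purple'] (min_width=6, slack=8)
Line 10: ['childhood'] (min_width=9, slack=5)
Line 11: ['orchestra'] (min_width=9, slack=5)
Line 12: ['letter', 'sea'] (min_width=10, slack=4)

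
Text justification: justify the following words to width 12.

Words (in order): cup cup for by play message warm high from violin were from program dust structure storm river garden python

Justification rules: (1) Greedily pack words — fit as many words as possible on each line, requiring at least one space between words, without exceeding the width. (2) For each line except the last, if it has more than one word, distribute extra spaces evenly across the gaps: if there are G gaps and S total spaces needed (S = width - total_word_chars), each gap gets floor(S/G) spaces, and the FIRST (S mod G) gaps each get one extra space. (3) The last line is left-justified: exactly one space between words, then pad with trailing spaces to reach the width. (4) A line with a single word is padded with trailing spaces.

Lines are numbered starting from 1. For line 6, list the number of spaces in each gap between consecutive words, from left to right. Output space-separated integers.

Answer: 1

Derivation:
Line 1: ['cup', 'cup', 'for'] (min_width=11, slack=1)
Line 2: ['by', 'play'] (min_width=7, slack=5)
Line 3: ['message', 'warm'] (min_width=12, slack=0)
Line 4: ['high', 'from'] (min_width=9, slack=3)
Line 5: ['violin', 'were'] (min_width=11, slack=1)
Line 6: ['from', 'program'] (min_width=12, slack=0)
Line 7: ['dust'] (min_width=4, slack=8)
Line 8: ['structure'] (min_width=9, slack=3)
Line 9: ['storm', 'river'] (min_width=11, slack=1)
Line 10: ['garden'] (min_width=6, slack=6)
Line 11: ['python'] (min_width=6, slack=6)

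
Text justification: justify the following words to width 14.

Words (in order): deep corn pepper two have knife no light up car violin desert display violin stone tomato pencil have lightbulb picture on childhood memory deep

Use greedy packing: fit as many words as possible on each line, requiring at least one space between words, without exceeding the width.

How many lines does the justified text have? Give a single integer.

Answer: 12

Derivation:
Line 1: ['deep', 'corn'] (min_width=9, slack=5)
Line 2: ['pepper', 'two'] (min_width=10, slack=4)
Line 3: ['have', 'knife', 'no'] (min_width=13, slack=1)
Line 4: ['light', 'up', 'car'] (min_width=12, slack=2)
Line 5: ['violin', 'desert'] (min_width=13, slack=1)
Line 6: ['display', 'violin'] (min_width=14, slack=0)
Line 7: ['stone', 'tomato'] (min_width=12, slack=2)
Line 8: ['pencil', 'have'] (min_width=11, slack=3)
Line 9: ['lightbulb'] (min_width=9, slack=5)
Line 10: ['picture', 'on'] (min_width=10, slack=4)
Line 11: ['childhood'] (min_width=9, slack=5)
Line 12: ['memory', 'deep'] (min_width=11, slack=3)
Total lines: 12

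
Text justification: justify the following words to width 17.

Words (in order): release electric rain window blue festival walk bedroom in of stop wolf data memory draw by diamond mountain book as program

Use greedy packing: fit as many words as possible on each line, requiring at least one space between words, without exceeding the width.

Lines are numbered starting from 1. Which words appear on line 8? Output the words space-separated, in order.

Answer: book as program

Derivation:
Line 1: ['release', 'electric'] (min_width=16, slack=1)
Line 2: ['rain', 'window', 'blue'] (min_width=16, slack=1)
Line 3: ['festival', 'walk'] (min_width=13, slack=4)
Line 4: ['bedroom', 'in', 'of'] (min_width=13, slack=4)
Line 5: ['stop', 'wolf', 'data'] (min_width=14, slack=3)
Line 6: ['memory', 'draw', 'by'] (min_width=14, slack=3)
Line 7: ['diamond', 'mountain'] (min_width=16, slack=1)
Line 8: ['book', 'as', 'program'] (min_width=15, slack=2)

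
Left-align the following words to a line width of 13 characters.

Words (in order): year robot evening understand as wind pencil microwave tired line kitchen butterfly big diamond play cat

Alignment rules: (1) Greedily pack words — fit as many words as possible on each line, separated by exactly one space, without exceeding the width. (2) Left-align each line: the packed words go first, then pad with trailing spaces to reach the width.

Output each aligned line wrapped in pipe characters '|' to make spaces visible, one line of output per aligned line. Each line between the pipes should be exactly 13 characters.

Answer: |year robot   |
|evening      |
|understand as|
|wind pencil  |
|microwave    |
|tired line   |
|kitchen      |
|butterfly big|
|diamond play |
|cat          |

Derivation:
Line 1: ['year', 'robot'] (min_width=10, slack=3)
Line 2: ['evening'] (min_width=7, slack=6)
Line 3: ['understand', 'as'] (min_width=13, slack=0)
Line 4: ['wind', 'pencil'] (min_width=11, slack=2)
Line 5: ['microwave'] (min_width=9, slack=4)
Line 6: ['tired', 'line'] (min_width=10, slack=3)
Line 7: ['kitchen'] (min_width=7, slack=6)
Line 8: ['butterfly', 'big'] (min_width=13, slack=0)
Line 9: ['diamond', 'play'] (min_width=12, slack=1)
Line 10: ['cat'] (min_width=3, slack=10)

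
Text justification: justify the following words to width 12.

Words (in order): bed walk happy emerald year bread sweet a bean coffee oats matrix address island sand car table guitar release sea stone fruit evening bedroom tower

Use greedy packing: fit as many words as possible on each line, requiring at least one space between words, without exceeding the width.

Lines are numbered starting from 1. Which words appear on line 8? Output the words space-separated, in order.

Answer: address

Derivation:
Line 1: ['bed', 'walk'] (min_width=8, slack=4)
Line 2: ['happy'] (min_width=5, slack=7)
Line 3: ['emerald', 'year'] (min_width=12, slack=0)
Line 4: ['bread', 'sweet'] (min_width=11, slack=1)
Line 5: ['a', 'bean'] (min_width=6, slack=6)
Line 6: ['coffee', 'oats'] (min_width=11, slack=1)
Line 7: ['matrix'] (min_width=6, slack=6)
Line 8: ['address'] (min_width=7, slack=5)
Line 9: ['island', 'sand'] (min_width=11, slack=1)
Line 10: ['car', 'table'] (min_width=9, slack=3)
Line 11: ['guitar'] (min_width=6, slack=6)
Line 12: ['release', 'sea'] (min_width=11, slack=1)
Line 13: ['stone', 'fruit'] (min_width=11, slack=1)
Line 14: ['evening'] (min_width=7, slack=5)
Line 15: ['bedroom'] (min_width=7, slack=5)
Line 16: ['tower'] (min_width=5, slack=7)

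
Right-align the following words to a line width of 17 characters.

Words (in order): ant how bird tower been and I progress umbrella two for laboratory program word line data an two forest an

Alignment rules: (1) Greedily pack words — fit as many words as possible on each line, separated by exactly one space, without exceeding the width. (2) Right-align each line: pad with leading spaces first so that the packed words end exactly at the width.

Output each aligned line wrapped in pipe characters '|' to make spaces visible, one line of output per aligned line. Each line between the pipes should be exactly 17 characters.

Line 1: ['ant', 'how', 'bird'] (min_width=12, slack=5)
Line 2: ['tower', 'been', 'and', 'I'] (min_width=16, slack=1)
Line 3: ['progress', 'umbrella'] (min_width=17, slack=0)
Line 4: ['two', 'for'] (min_width=7, slack=10)
Line 5: ['laboratory'] (min_width=10, slack=7)
Line 6: ['program', 'word', 'line'] (min_width=17, slack=0)
Line 7: ['data', 'an', 'two'] (min_width=11, slack=6)
Line 8: ['forest', 'an'] (min_width=9, slack=8)

Answer: |     ant how bird|
| tower been and I|
|progress umbrella|
|          two for|
|       laboratory|
|program word line|
|      data an two|
|        forest an|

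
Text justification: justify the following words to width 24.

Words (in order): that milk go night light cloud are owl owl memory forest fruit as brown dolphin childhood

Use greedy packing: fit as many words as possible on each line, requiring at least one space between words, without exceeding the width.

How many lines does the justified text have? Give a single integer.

Answer: 4

Derivation:
Line 1: ['that', 'milk', 'go', 'night', 'light'] (min_width=24, slack=0)
Line 2: ['cloud', 'are', 'owl', 'owl', 'memory'] (min_width=24, slack=0)
Line 3: ['forest', 'fruit', 'as', 'brown'] (min_width=21, slack=3)
Line 4: ['dolphin', 'childhood'] (min_width=17, slack=7)
Total lines: 4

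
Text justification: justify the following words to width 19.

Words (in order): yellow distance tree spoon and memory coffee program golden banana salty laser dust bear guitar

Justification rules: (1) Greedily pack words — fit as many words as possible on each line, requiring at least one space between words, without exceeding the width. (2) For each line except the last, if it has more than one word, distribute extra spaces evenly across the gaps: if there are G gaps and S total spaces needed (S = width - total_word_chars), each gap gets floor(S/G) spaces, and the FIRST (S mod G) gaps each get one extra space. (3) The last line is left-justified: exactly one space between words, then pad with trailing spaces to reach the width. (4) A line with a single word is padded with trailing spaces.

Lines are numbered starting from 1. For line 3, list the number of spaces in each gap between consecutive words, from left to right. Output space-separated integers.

Line 1: ['yellow', 'distance'] (min_width=15, slack=4)
Line 2: ['tree', 'spoon', 'and'] (min_width=14, slack=5)
Line 3: ['memory', 'coffee'] (min_width=13, slack=6)
Line 4: ['program', 'golden'] (min_width=14, slack=5)
Line 5: ['banana', 'salty', 'laser'] (min_width=18, slack=1)
Line 6: ['dust', 'bear', 'guitar'] (min_width=16, slack=3)

Answer: 7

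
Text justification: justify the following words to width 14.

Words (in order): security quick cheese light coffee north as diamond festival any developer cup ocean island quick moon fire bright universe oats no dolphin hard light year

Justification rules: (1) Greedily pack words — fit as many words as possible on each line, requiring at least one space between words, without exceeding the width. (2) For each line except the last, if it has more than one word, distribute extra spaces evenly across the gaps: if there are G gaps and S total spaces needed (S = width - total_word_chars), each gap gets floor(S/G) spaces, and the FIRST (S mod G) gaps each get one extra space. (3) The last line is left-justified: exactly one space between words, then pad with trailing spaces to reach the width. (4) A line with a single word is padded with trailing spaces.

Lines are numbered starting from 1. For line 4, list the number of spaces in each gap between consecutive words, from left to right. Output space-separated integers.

Line 1: ['security', 'quick'] (min_width=14, slack=0)
Line 2: ['cheese', 'light'] (min_width=12, slack=2)
Line 3: ['coffee', 'north'] (min_width=12, slack=2)
Line 4: ['as', 'diamond'] (min_width=10, slack=4)
Line 5: ['festival', 'any'] (min_width=12, slack=2)
Line 6: ['developer', 'cup'] (min_width=13, slack=1)
Line 7: ['ocean', 'island'] (min_width=12, slack=2)
Line 8: ['quick', 'moon'] (min_width=10, slack=4)
Line 9: ['fire', 'bright'] (min_width=11, slack=3)
Line 10: ['universe', 'oats'] (min_width=13, slack=1)
Line 11: ['no', 'dolphin'] (min_width=10, slack=4)
Line 12: ['hard', 'light'] (min_width=10, slack=4)
Line 13: ['year'] (min_width=4, slack=10)

Answer: 5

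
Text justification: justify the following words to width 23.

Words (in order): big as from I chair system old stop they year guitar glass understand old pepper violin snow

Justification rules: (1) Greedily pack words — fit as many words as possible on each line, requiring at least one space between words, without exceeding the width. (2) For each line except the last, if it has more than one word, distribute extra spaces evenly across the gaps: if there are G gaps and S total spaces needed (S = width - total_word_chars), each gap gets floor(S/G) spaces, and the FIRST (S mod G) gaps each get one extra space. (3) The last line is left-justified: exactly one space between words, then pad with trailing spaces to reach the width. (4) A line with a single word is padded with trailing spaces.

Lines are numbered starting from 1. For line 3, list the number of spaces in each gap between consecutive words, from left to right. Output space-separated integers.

Answer: 4 4

Derivation:
Line 1: ['big', 'as', 'from', 'I', 'chair'] (min_width=19, slack=4)
Line 2: ['system', 'old', 'stop', 'they'] (min_width=20, slack=3)
Line 3: ['year', 'guitar', 'glass'] (min_width=17, slack=6)
Line 4: ['understand', 'old', 'pepper'] (min_width=21, slack=2)
Line 5: ['violin', 'snow'] (min_width=11, slack=12)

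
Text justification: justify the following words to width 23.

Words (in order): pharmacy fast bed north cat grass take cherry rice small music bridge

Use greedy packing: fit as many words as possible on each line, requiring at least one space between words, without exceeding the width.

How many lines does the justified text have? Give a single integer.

Answer: 3

Derivation:
Line 1: ['pharmacy', 'fast', 'bed', 'north'] (min_width=23, slack=0)
Line 2: ['cat', 'grass', 'take', 'cherry'] (min_width=21, slack=2)
Line 3: ['rice', 'small', 'music', 'bridge'] (min_width=23, slack=0)
Total lines: 3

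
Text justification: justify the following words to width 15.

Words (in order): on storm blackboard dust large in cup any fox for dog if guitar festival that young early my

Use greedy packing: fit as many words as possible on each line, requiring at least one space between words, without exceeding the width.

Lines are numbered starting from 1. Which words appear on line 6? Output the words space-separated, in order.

Answer: festival that

Derivation:
Line 1: ['on', 'storm'] (min_width=8, slack=7)
Line 2: ['blackboard', 'dust'] (min_width=15, slack=0)
Line 3: ['large', 'in', 'cup'] (min_width=12, slack=3)
Line 4: ['any', 'fox', 'for', 'dog'] (min_width=15, slack=0)
Line 5: ['if', 'guitar'] (min_width=9, slack=6)
Line 6: ['festival', 'that'] (min_width=13, slack=2)
Line 7: ['young', 'early', 'my'] (min_width=14, slack=1)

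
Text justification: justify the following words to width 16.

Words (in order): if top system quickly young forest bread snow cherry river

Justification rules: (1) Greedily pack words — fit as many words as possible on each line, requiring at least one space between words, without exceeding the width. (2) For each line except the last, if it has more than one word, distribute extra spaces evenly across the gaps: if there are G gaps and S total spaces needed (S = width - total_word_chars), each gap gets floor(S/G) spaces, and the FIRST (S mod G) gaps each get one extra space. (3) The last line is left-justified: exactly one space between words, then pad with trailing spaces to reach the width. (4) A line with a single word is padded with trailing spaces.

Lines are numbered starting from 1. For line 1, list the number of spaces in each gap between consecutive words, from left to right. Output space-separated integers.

Answer: 3 2

Derivation:
Line 1: ['if', 'top', 'system'] (min_width=13, slack=3)
Line 2: ['quickly', 'young'] (min_width=13, slack=3)
Line 3: ['forest', 'bread'] (min_width=12, slack=4)
Line 4: ['snow', 'cherry'] (min_width=11, slack=5)
Line 5: ['river'] (min_width=5, slack=11)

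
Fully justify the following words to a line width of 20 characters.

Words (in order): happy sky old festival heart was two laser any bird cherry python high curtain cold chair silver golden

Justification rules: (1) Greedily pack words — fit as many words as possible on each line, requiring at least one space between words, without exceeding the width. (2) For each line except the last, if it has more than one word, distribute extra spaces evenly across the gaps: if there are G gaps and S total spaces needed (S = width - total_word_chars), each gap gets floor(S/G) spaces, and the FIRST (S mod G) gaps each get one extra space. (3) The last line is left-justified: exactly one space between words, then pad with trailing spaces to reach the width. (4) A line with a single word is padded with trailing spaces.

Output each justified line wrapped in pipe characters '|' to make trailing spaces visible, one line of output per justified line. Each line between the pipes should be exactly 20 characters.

Answer: |happy     sky    old|
|festival  heart  was|
|two  laser  any bird|
|cherry  python  high|
|curtain  cold  chair|
|silver golden       |

Derivation:
Line 1: ['happy', 'sky', 'old'] (min_width=13, slack=7)
Line 2: ['festival', 'heart', 'was'] (min_width=18, slack=2)
Line 3: ['two', 'laser', 'any', 'bird'] (min_width=18, slack=2)
Line 4: ['cherry', 'python', 'high'] (min_width=18, slack=2)
Line 5: ['curtain', 'cold', 'chair'] (min_width=18, slack=2)
Line 6: ['silver', 'golden'] (min_width=13, slack=7)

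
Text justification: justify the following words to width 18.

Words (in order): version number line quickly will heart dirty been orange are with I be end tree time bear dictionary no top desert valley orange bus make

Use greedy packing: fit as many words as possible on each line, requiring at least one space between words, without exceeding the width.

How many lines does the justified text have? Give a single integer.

Line 1: ['version', 'number'] (min_width=14, slack=4)
Line 2: ['line', 'quickly', 'will'] (min_width=17, slack=1)
Line 3: ['heart', 'dirty', 'been'] (min_width=16, slack=2)
Line 4: ['orange', 'are', 'with', 'I'] (min_width=17, slack=1)
Line 5: ['be', 'end', 'tree', 'time'] (min_width=16, slack=2)
Line 6: ['bear', 'dictionary', 'no'] (min_width=18, slack=0)
Line 7: ['top', 'desert', 'valley'] (min_width=17, slack=1)
Line 8: ['orange', 'bus', 'make'] (min_width=15, slack=3)
Total lines: 8

Answer: 8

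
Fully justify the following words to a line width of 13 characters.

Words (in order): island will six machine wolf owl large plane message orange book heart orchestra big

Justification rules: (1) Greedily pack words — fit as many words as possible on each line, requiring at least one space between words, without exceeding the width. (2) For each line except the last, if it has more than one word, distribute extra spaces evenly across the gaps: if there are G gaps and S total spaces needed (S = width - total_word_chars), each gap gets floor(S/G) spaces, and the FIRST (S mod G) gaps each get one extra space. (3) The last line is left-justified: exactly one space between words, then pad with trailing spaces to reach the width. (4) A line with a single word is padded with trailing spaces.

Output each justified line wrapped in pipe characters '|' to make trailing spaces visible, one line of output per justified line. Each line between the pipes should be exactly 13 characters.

Line 1: ['island', 'will'] (min_width=11, slack=2)
Line 2: ['six', 'machine'] (min_width=11, slack=2)
Line 3: ['wolf', 'owl'] (min_width=8, slack=5)
Line 4: ['large', 'plane'] (min_width=11, slack=2)
Line 5: ['message'] (min_width=7, slack=6)
Line 6: ['orange', 'book'] (min_width=11, slack=2)
Line 7: ['heart'] (min_width=5, slack=8)
Line 8: ['orchestra', 'big'] (min_width=13, slack=0)

Answer: |island   will|
|six   machine|
|wolf      owl|
|large   plane|
|message      |
|orange   book|
|heart        |
|orchestra big|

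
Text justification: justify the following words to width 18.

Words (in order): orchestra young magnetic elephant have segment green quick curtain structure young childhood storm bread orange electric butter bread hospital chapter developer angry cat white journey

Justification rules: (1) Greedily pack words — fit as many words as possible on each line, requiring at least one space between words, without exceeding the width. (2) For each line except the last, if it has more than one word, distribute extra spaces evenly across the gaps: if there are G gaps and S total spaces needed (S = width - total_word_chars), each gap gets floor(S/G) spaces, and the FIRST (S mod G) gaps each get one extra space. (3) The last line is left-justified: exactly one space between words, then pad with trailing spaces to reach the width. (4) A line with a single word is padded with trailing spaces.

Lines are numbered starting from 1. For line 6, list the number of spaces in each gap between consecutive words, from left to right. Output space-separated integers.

Line 1: ['orchestra', 'young'] (min_width=15, slack=3)
Line 2: ['magnetic', 'elephant'] (min_width=17, slack=1)
Line 3: ['have', 'segment', 'green'] (min_width=18, slack=0)
Line 4: ['quick', 'curtain'] (min_width=13, slack=5)
Line 5: ['structure', 'young'] (min_width=15, slack=3)
Line 6: ['childhood', 'storm'] (min_width=15, slack=3)
Line 7: ['bread', 'orange'] (min_width=12, slack=6)
Line 8: ['electric', 'butter'] (min_width=15, slack=3)
Line 9: ['bread', 'hospital'] (min_width=14, slack=4)
Line 10: ['chapter', 'developer'] (min_width=17, slack=1)
Line 11: ['angry', 'cat', 'white'] (min_width=15, slack=3)
Line 12: ['journey'] (min_width=7, slack=11)

Answer: 4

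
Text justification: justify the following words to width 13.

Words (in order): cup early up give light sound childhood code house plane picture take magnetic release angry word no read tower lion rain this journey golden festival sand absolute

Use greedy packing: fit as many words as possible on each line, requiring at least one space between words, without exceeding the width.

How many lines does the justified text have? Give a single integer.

Line 1: ['cup', 'early', 'up'] (min_width=12, slack=1)
Line 2: ['give', 'light'] (min_width=10, slack=3)
Line 3: ['sound'] (min_width=5, slack=8)
Line 4: ['childhood'] (min_width=9, slack=4)
Line 5: ['code', 'house'] (min_width=10, slack=3)
Line 6: ['plane', 'picture'] (min_width=13, slack=0)
Line 7: ['take', 'magnetic'] (min_width=13, slack=0)
Line 8: ['release', 'angry'] (min_width=13, slack=0)
Line 9: ['word', 'no', 'read'] (min_width=12, slack=1)
Line 10: ['tower', 'lion'] (min_width=10, slack=3)
Line 11: ['rain', 'this'] (min_width=9, slack=4)
Line 12: ['journey'] (min_width=7, slack=6)
Line 13: ['golden'] (min_width=6, slack=7)
Line 14: ['festival', 'sand'] (min_width=13, slack=0)
Line 15: ['absolute'] (min_width=8, slack=5)
Total lines: 15

Answer: 15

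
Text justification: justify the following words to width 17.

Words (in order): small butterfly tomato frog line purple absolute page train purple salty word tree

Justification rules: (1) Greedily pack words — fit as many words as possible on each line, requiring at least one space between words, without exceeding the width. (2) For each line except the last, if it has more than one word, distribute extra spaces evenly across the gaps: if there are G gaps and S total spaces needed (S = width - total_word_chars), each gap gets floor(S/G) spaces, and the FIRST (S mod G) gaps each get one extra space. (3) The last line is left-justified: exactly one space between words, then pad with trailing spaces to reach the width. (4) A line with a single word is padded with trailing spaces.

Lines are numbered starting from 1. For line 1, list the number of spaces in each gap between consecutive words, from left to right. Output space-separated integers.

Line 1: ['small', 'butterfly'] (min_width=15, slack=2)
Line 2: ['tomato', 'frog', 'line'] (min_width=16, slack=1)
Line 3: ['purple', 'absolute'] (min_width=15, slack=2)
Line 4: ['page', 'train', 'purple'] (min_width=17, slack=0)
Line 5: ['salty', 'word', 'tree'] (min_width=15, slack=2)

Answer: 3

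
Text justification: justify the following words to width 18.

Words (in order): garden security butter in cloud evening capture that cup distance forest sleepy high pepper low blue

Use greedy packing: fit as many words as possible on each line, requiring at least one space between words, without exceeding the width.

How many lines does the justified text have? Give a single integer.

Answer: 6

Derivation:
Line 1: ['garden', 'security'] (min_width=15, slack=3)
Line 2: ['butter', 'in', 'cloud'] (min_width=15, slack=3)
Line 3: ['evening', 'capture'] (min_width=15, slack=3)
Line 4: ['that', 'cup', 'distance'] (min_width=17, slack=1)
Line 5: ['forest', 'sleepy', 'high'] (min_width=18, slack=0)
Line 6: ['pepper', 'low', 'blue'] (min_width=15, slack=3)
Total lines: 6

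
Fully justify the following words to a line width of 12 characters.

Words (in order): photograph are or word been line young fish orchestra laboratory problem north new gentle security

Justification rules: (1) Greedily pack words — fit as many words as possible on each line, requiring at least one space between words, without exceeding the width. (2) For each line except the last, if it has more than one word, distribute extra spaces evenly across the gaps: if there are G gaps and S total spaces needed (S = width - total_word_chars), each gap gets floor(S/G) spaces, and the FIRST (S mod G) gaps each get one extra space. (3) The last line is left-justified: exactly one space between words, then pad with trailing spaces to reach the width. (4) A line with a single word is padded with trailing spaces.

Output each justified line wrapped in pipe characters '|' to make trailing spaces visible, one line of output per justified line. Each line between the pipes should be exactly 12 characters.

Line 1: ['photograph'] (min_width=10, slack=2)
Line 2: ['are', 'or', 'word'] (min_width=11, slack=1)
Line 3: ['been', 'line'] (min_width=9, slack=3)
Line 4: ['young', 'fish'] (min_width=10, slack=2)
Line 5: ['orchestra'] (min_width=9, slack=3)
Line 6: ['laboratory'] (min_width=10, slack=2)
Line 7: ['problem'] (min_width=7, slack=5)
Line 8: ['north', 'new'] (min_width=9, slack=3)
Line 9: ['gentle'] (min_width=6, slack=6)
Line 10: ['security'] (min_width=8, slack=4)

Answer: |photograph  |
|are  or word|
|been    line|
|young   fish|
|orchestra   |
|laboratory  |
|problem     |
|north    new|
|gentle      |
|security    |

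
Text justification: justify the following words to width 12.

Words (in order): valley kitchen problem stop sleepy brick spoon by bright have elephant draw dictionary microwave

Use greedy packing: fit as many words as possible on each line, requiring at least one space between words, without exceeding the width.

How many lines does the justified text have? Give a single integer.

Answer: 10

Derivation:
Line 1: ['valley'] (min_width=6, slack=6)
Line 2: ['kitchen'] (min_width=7, slack=5)
Line 3: ['problem', 'stop'] (min_width=12, slack=0)
Line 4: ['sleepy', 'brick'] (min_width=12, slack=0)
Line 5: ['spoon', 'by'] (min_width=8, slack=4)
Line 6: ['bright', 'have'] (min_width=11, slack=1)
Line 7: ['elephant'] (min_width=8, slack=4)
Line 8: ['draw'] (min_width=4, slack=8)
Line 9: ['dictionary'] (min_width=10, slack=2)
Line 10: ['microwave'] (min_width=9, slack=3)
Total lines: 10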